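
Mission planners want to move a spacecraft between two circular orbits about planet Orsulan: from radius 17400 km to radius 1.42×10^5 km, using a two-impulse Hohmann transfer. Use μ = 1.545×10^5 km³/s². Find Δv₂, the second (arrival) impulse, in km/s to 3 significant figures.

Δv₂ = 0.556 km/s

Transfer-ellipse semi-major axis a_t = (r₁ + r₂)/2 = (17400 + 1.420×10^5)/2 = 79700 km.
On the circular orbit at r = 1.420×10^5 km, v_c = √(μ/r) = 1.0431 km/s.
Transfer-orbit speed at the same r (vis-viva, a = a_t): v_t = √[μ(2/r − 1/a_t)] = 0.48738 km/s.
Δv₂ = |v_t − v_c| = |0.48738 − 1.0431| = 0.5557 km/s.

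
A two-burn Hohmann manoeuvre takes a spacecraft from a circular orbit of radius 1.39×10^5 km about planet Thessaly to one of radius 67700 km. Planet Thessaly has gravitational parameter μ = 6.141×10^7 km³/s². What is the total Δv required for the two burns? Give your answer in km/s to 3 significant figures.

Semi-major axis of the transfer orbit: a_t = (1.390×10^5 + 67700)/2 = 1.0335×10^5 km.
At r₁ the circular-orbit speed is v₁ = √(μ/r₁) = 21.0190 km/s.
On the transfer ellipse at r₁, vis-viva equation gives v_a = √[μ(2/r₁ − 1/a_t)] = 17.0118 km/s.
First burn Δv₁ = |v_a − v₁| = 4.0072 km/s.
At r₂, v₂ = √(μ/r₂) = 30.1179 km/s.
Transfer-orbit speed at r₂: v_p = √[μ(2/r₂ − 1/a_t)] = 34.9283 km/s.
Second burn Δv₂ = |v₂ − v_p| = 4.8104 km/s.
Total Δv = Δv₁ + Δv₂ = 8.818 km/s.

Δv = 8.82 km/s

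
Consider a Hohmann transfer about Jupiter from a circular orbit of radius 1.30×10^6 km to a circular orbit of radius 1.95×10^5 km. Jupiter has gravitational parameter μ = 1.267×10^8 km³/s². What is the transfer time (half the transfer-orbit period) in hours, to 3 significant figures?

t = 50.1 hours

Transfer-ellipse semi-major axis a_t = (r₁ + r₂)/2 = (1.300×10^6 + 1.950×10^5)/2 = 7.475×10^5 km.
By Kepler's third law the transfer-orbit period is T = 2π√(a_t³/μ), so t = T/2 = 1.804×10^5 s.
Converting: 1.804×10^5 s ÷ 3600 s/hour = 50.1 hours.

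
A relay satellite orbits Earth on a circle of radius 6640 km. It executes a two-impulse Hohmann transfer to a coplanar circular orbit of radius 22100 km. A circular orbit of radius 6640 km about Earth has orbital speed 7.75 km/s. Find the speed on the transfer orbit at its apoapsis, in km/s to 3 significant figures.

v = 2.89 km/s

From the circular-orbit relation v² = μ/r at r = 6640 km: μ = v²r = (7.75)² × 6640 = 3.98815×10^5 km³/s².
The Hohmann ellipse has a_t = (r₁ + r₂)/2 = 14370 km.
At apoapsis, r = 22100 km.
From the vis-viva equation, v = √[μ(2/r − 1/a_t)] = 2.888 km/s.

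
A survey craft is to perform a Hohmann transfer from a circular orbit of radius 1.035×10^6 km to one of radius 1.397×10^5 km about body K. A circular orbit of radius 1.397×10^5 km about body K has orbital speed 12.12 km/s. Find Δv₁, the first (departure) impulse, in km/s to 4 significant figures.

Δv₁ = 2.281 km/s

From the circular-orbit relation v² = μ/r at r = 1.397×10^5 km: μ = v²r = (12.12)² × 1.397×10^5 = 2.05211×10^7 km³/s².
Transfer-ellipse semi-major axis a_t = (r₁ + r₂)/2 = (1.035×10^6 + 1.397×10^5)/2 = 5.8735×10^5 km.
On the circular orbit at r = 1.035×10^6 km, v_c = √(μ/r) = 4.453 km/s.
Transfer-orbit speed at the same r (vis-viva, a = a_t): v_t = √[μ(2/r − 1/a_t)] = 2.172 km/s.
Δv₁ = |v_t − v_c| = |2.172 − 4.453| = 2.281 km/s.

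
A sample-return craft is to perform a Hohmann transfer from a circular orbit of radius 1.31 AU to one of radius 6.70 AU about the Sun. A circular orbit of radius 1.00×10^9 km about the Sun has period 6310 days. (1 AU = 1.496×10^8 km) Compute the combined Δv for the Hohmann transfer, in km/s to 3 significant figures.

From Kepler's third law T² = 4π²r³/μ at r = 1.00×10^9 km, T = 6310 days = 6310 × 86400 s = 5.45184×10^8 s: μ = 4π²r³/T² = 1.32823×10^11 km³/s².
In km: r₁ = 1.31 × 1.496×10^8 = 1.95976×10^8 km; r₂ = 6.70 × 1.496×10^8 = 1.00232×10^9 km.
Transfer-ellipse semi-major axis a_t = (r₁ + r₂)/2 = (1.95976×10^8 + 1.00232×10^9)/2 = 5.99148×10^8 km.
Circular speed at r₁: v₁ = √(μ/r₁) = √(1.32823×10^11/1.95976×10^8) = 26.03367 km/s.
Transfer-orbit speed at r₁ (v² = μ(2/r − 1/a)): v_p = √[μ(2/r₁ − 1/a_t)] = 33.67220 km/s.
First burn Δv₁ = |v_p − v₁| = 7.639 km/s.
At r₂, v₂ = √(μ/r₂) = 11.512 km/s.
Transfer-orbit speed at r₂: v_a = √[μ(2/r₂ − 1/a_t)] = 6.5837 km/s.
Second burn Δv₂ = |v₂ − v_a| = 4.928 km/s.
Δv = Δv₁ + Δv₂ = 7.639 + 4.928 = 12.57 km/s.

Δv = 12.6 km/s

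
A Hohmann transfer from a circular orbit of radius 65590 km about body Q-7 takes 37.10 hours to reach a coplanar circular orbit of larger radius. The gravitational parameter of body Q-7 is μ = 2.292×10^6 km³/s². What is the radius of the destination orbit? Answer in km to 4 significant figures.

r₂ = 2.556×10^5 km

Transfer time t = 37.10 hours = 1.3356×10^5 s, and t = π√(a_t³/μ).
So a_t = (μ t²/π²)^(1/3) = (2.292×10^6 × (1.3356×10^5)² / π²)^(1/3) = 1.6060×10^5 km.
Since a_t = (r₁ + r₂)/2, r₂ = 2a_t − r₁ = 2×1.6060×10^5 − 65590 = 2.5561×10^5 km.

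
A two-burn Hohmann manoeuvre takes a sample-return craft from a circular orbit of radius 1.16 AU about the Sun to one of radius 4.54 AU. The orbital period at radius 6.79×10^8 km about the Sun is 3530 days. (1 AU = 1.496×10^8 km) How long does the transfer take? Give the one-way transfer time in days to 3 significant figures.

t = 878 days

From Kepler's third law T² = 4π²r³/μ at r = 6.79×10^8 km, T = 3530 days = 3530 × 86400 s = 3.04992×10^8 s: μ = 4π²r³/T² = 1.32859×10^11 km³/s².
In km: r₁ = 1.16 × 1.496×10^8 = 1.73536×10^8 km; r₂ = 4.54 × 1.496×10^8 = 6.79184×10^8 km.
Semi-major axis of the transfer orbit: a_t = (1.73536×10^8 + 6.79184×10^8)/2 = 4.2636×10^8 km.
By Kepler's third law the transfer-orbit period is T = 2π√(a_t³/μ), so t = T/2 = 7.588×10^7 s.
Converting: 7.588×10^7 s ÷ 86400 s/day = 878 days.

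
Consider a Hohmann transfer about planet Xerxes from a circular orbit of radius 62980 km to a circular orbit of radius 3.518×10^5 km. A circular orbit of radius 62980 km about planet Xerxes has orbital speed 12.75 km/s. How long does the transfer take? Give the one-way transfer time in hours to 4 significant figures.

t = 25.76 hours

From the circular-orbit relation v² = μ/r at r = 62980 km: μ = v²r = (12.75)² × 62980 = 1.02382×10^7 km³/s².
Semi-major axis of the transfer orbit: a_t = (62980 + 3.518×10^5)/2 = 2.0739×10^5 km.
Transfer time t = π√(a_t³/μ) = π√((2.0739×10^5)³ / 1.02382×10^7) = 92730 s.
Converting: 92730 s ÷ 3600 s/hour = 25.76 hours.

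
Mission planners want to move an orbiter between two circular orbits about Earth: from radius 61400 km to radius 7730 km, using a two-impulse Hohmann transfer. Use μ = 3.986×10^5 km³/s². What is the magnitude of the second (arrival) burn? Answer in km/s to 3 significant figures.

Semi-major axis of the transfer orbit: a_t = (61400 + 7730)/2 = 34565 km.
Circular speed at r = 7730 km: v_c = √(μ/r) = 7.181 km/s.
Transfer-orbit speed at the same r (vis-viva, a = a_t): v_t = √[μ(2/r − 1/a_t)] = 9.571 km/s.
Δv₂ = |v_t − v_c| = |9.571 − 7.181| = 2.390 km/s.

Δv₂ = 2.39 km/s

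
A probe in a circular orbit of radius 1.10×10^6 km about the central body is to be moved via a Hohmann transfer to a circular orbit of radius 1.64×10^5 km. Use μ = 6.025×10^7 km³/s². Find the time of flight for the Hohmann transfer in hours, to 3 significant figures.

t = 56.5 hours

The Hohmann ellipse has a_t = (r₁ + r₂)/2 = 6.320×10^5 km.
Half the transfer-orbit period gives t = π√(a_t³/μ) = 2.034×10^5 s.
Converting: 2.034×10^5 s ÷ 3600 s/hour = 56.5 hours.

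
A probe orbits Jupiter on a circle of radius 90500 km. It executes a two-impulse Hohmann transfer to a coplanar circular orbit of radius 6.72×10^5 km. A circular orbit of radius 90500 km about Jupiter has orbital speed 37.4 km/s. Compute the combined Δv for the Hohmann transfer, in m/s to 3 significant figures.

Δv = 19300 m/s

From the circular-orbit relation v² = μ/r at r = 90500 km: μ = v²r = (37.4)² × 90500 = 1.26588×10^8 km³/s².
Semi-major axis of the transfer orbit: a_t = (90500 + 6.720×10^5)/2 = 3.8125×10^5 km.
At r₁ the circular-orbit speed is v₁ = √(μ/r₁) = 37.40 km/s.
On the transfer ellipse at r₁, vis-viva equation gives v_p = √[μ(2/r₁ − 1/a_t)] = 49.65 km/s.
First burn Δv₁ = |v_p − v₁| = 12.25 km/s.
Circular speed at r₂: v₂ = √(μ/r₂) = 13.725 km/s.
Transfer-orbit speed at r₂: v_a = √[μ(2/r₂ − 1/a_t)] = 6.6870 km/s.
Second burn Δv₂ = |v₂ − v_a| = 7.038 km/s.
Total Δv = Δv₁ + Δv₂ = 19.29 km/s.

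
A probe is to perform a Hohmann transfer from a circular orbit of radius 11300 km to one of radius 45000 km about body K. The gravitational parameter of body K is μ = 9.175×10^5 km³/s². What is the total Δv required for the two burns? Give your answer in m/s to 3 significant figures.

Δv = 4040 m/s

The Hohmann ellipse has a_t = (r₁ + r₂)/2 = 28150 km.
Circular speed at r₁: v₁ = √(μ/r₁) = √(9.175×10^5/11300) = 9.0108 km/s.
Transfer-orbit speed at r₁ (vis-viva equation): v_p = √[μ(2/r₁ − 1/a_t)] = 11.393 km/s.
First burn Δv₁ = |v_p − v₁| = 2.382 km/s.
At r₂, v₂ = √(μ/r₂) = 4.51541 km/s.
Transfer-orbit speed at r₂: v_a = √[μ(2/r₂ − 1/a_t)] = 2.86086 km/s.
Second burn Δv₂ = |v₂ − v_a| = 1.655 km/s.
Δv = Δv₁ + Δv₂ = 2.382 + 1.655 = 4.037 km/s.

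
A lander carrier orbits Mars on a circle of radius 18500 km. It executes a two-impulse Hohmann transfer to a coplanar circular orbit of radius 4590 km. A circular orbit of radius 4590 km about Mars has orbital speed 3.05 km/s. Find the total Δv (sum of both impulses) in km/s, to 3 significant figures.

From the circular-orbit relation v² = μ/r at r = 4590 km: μ = v²r = (3.05)² × 4590 = 42698.5 km³/s².
Transfer-ellipse semi-major axis a_t = (r₁ + r₂)/2 = (18500 + 4590)/2 = 11545 km.
Circular speed at r₁: v₁ = √(μ/r₁) = √(42698.5/18500) = 1.5192 km/s.
On the transfer ellipse at r₁, v² = μ(2/r − 1/a) gives v_a = √[μ(2/r₁ − 1/a_t)] = 0.95792 km/s.
First burn Δv₁ = |v_a − v₁| = 0.5613 km/s.
At r₂, v₂ = √(μ/r₂) = 3.0500 km/s.
Transfer-orbit speed at r₂: v_p = √[μ(2/r₂ − 1/a_t)] = 3.8609 km/s.
Second burn Δv₂ = |v₂ − v_p| = 0.8109 km/s.
Total Δv = Δv₁ + Δv₂ = 1.372 km/s.

Δv = 1.37 km/s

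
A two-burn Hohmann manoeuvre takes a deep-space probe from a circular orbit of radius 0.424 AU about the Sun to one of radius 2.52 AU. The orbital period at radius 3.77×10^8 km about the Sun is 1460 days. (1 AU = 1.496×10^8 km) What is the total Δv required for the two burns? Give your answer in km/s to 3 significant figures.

Δv = 22.8 km/s

From Kepler's third law T² = 4π²r³/μ at r = 3.77×10^8 km, T = 1460 days = 1460 × 86400 s = 1.26144×10^8 s: μ = 4π²r³/T² = 1.32938×10^11 km³/s².
In km: r₁ = 0.424 × 1.496×10^8 = 6.34304×10^7 km; r₂ = 2.52 × 1.496×10^8 = 3.76992×10^8 km.
The Hohmann ellipse has a_t = (r₁ + r₂)/2 = 2.202112×10^8 km.
Circular speed at r₁: v₁ = √(μ/r₁) = √(1.32938×10^11/6.34304×10^7) = 45.78 km/s.
On the transfer ellipse at r₁, vis-viva equation gives v_p = √[μ(2/r₁ − 1/a_t)] = 59.90 km/s.
First burn Δv₁ = |v_p − v₁| = 14.12 km/s.
Circular speed at r₂: v₂ = √(μ/r₂) = 18.78 km/s.
Transfer-orbit speed at r₂: v_a = √[μ(2/r₂ − 1/a_t)] = 10.08 km/s.
Second burn Δv₂ = |v₂ − v_a| = 8.700 km/s.
Δv = Δv₁ + Δv₂ = 14.12 + 8.700 = 22.82 km/s.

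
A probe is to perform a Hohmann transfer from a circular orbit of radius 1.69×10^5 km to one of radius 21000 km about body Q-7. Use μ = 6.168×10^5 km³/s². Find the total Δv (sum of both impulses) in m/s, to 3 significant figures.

Semi-major axis of the transfer orbit: a_t = (1.690×10^5 + 21000)/2 = 95000 km.
Circular speed at r₁: v₁ = √(μ/r₁) = √(6.168×10^5/1.690×10^5) = 1.910 km/s.
Transfer-orbit speed at r₁ (vis-viva equation): v_a = √[μ(2/r₁ − 1/a_t)] = 0.8982 km/s.
First burn Δv₁ = |v_a − v₁| = 1.012 km/s.
At r₂, v₂ = √(μ/r₂) = 5.4195 km/s.
Transfer-orbit speed at r₂: v_p = √[μ(2/r₂ − 1/a_t)] = 7.2284 km/s.
Second burn Δv₂ = |v₂ − v_p| = 1.809 km/s.
Δv = Δv₁ + Δv₂ = 1.012 + 1.809 = 2.821 km/s.

Δv = 2820 m/s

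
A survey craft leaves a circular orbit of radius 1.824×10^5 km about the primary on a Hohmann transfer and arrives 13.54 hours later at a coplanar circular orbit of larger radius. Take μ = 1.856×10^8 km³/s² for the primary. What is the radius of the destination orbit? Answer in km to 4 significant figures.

r₂ = 5.273×10^5 km

Transfer time t = 13.54 hours = 48744 s, and t = π√(a_t³/μ).
So a_t = (μ t²/π²)^(1/3) = (1.856×10^8 × (48744)² / π²)^(1/3) = 3.5485×10^5 km.
Since a_t = (r₁ + r₂)/2, r₂ = 2a_t − r₁ = 2×3.5485×10^5 − 1.824×10^5 = 5.273×10^5 km.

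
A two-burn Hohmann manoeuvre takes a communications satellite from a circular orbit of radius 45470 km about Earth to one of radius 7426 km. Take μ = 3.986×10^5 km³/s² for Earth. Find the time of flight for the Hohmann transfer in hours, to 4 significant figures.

t = 5.945 hours

Semi-major axis of the transfer orbit: a_t = (45470 + 7426)/2 = 26448 km.
By Kepler's third law the transfer-orbit period is T = 2π√(a_t³/μ), so t = T/2 = 21403 s.
Converting: 21403 s ÷ 3600 s/hour = 5.945 hours.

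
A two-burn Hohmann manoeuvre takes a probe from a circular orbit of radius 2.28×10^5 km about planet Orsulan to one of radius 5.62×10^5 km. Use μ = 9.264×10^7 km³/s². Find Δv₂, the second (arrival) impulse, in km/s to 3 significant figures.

Δv₂ = 3.08 km/s

Semi-major axis of the transfer orbit: a_t = (2.280×10^5 + 5.620×10^5)/2 = 3.950×10^5 km.
On the circular orbit at r = 5.620×10^5 km, v_c = √(μ/r) = 12.839 km/s.
Transfer-orbit speed at the same r (vis-viva, a = a_t): v_t = √[μ(2/r − 1/a_t)] = 9.7544 km/s.
Δv₂ = |v_t − v_c| = |9.7544 − 12.839| = 3.085 km/s.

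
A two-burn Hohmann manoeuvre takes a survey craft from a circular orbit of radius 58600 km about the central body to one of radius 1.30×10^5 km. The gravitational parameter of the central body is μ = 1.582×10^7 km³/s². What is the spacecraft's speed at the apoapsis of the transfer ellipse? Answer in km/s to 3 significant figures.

The Hohmann ellipse has a_t = (r₁ + r₂)/2 = 94300 km.
At apoapsis, r = 1.300×10^5 km.
Vis-viva: v = √[μ(2/r − 1/a_t)] = √[1.582×10^7 × (2/1.300×10^5 − 1/94300)] = 8.696 km/s.

v = 8.70 km/s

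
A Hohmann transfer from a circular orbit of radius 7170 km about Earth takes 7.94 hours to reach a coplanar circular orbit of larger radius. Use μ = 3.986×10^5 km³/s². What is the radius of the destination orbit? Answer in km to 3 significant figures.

Transfer time t = 7.94 hours = 28584 s, and t = π√(a_t³/μ).
So a_t = (μ t²/π²)^(1/3) = (3.986×10^5 × (28584)² / π²)^(1/3) = 32075 km.
Since a_t = (r₁ + r₂)/2, r₂ = 2a_t − r₁ = 2×32075 − 7170 = 56980 km.

r₂ = 57000 km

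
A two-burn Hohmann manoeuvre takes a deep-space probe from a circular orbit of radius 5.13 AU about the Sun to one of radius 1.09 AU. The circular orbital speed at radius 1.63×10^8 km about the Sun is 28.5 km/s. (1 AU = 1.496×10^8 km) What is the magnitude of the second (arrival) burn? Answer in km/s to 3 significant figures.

Δv₂ = 8.10 km/s

From the circular-orbit relation v² = μ/r at r = 1.63×10^8 km: μ = v²r = (28.5)² × 1.63×10^8 = 1.32397×10^11 km³/s².
In km: r₁ = 5.13 × 1.496×10^8 = 7.67448×10^8 km; r₂ = 1.09 × 1.496×10^8 = 1.63064×10^8 km.
Semi-major axis of the transfer orbit: a_t = (7.67448×10^8 + 1.63064×10^8)/2 = 4.65256×10^8 km.
On the circular orbit at r = 1.63064×10^8 km, v_c = √(μ/r) = 28.494 km/s.
Vis-viva on the transfer ellipse at r = 1.63064×10^8 km gives v_t = √[μ(2/r − 1/a_t)] = 36.596 km/s.
Δv₂ = |v_t − v_c| = |36.596 − 28.494| = 8.102 km/s.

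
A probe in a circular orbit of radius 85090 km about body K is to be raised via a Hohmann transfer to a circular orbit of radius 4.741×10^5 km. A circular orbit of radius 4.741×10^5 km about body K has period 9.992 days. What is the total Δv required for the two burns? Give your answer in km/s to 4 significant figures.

From Kepler's third law T² = 4π²r³/μ at r = 4.741×10^5 km, T = 9.992 days = 9.992 × 86400 s = 8.633088×10^5 s: μ = 4π²r³/T² = 5.64465×10^6 km³/s².
The Hohmann ellipse has a_t = (r₁ + r₂)/2 = 2.79595×10^5 km.
At r₁ the circular-orbit speed is v₁ = √(μ/r₁) = 8.1448 km/s.
On the transfer ellipse at r₁, vis-viva equation gives v_p = √[μ(2/r₁ − 1/a_t)] = 10.606 km/s.
First burn Δv₁ = |v_p − v₁| = 2.461 km/s.
At r₂, v₂ = √(μ/r₂) = 3.451 km/s.
Transfer-orbit speed at r₂: v_a = √[μ(2/r₂ − 1/a_t)] = 1.904 km/s.
Second burn Δv₂ = |v₂ − v_a| = 1.547 km/s.
Δv = Δv₁ + Δv₂ = 2.461 + 1.547 = 4.008 km/s.

Δv = 4.008 km/s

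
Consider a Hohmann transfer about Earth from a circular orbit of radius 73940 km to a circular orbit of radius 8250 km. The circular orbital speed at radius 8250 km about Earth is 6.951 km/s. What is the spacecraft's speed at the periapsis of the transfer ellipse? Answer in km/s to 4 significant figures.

From the circular-orbit relation v² = μ/r at r = 8250 km: μ = v²r = (6.951)² × 8250 = 3.98610×10^5 km³/s².
Transfer-ellipse semi-major axis a_t = (r₁ + r₂)/2 = (73940 + 8250)/2 = 41095 km.
The periapsis of the transfer ellipse is at r = 8250 km.
Applying v² = μ(2/r − 1/a_t): v = 9.324 km/s.

v = 9.324 km/s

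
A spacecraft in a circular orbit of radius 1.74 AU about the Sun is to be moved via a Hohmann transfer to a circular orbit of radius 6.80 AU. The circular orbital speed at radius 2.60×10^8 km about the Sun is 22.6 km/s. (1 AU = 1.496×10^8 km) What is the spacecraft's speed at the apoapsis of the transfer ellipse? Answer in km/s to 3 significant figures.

From the circular-orbit relation v² = μ/r at r = 2.60×10^8 km: μ = v²r = (22.6)² × 2.60×10^8 = 1.32798×10^11 km³/s².
In km: r₁ = 1.74 × 1.496×10^8 = 2.60304×10^8 km; r₂ = 6.80 × 1.496×10^8 = 1.01728×10^9 km.
Semi-major axis of the transfer orbit: a_t = (2.60304×10^8 + 1.01728×10^9)/2 = 6.38792×10^8 km.
At apoapsis, r = 1.01728×10^9 km.
From the vis-viva equation, v = √[μ(2/r − 1/a_t)] = 7.293 km/s.

v = 7.29 km/s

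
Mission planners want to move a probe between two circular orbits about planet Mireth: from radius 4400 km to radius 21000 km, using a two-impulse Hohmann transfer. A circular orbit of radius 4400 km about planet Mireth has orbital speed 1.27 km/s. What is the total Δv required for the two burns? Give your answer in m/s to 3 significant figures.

Δv = 602 m/s

From the circular-orbit relation v² = μ/r at r = 4400 km: μ = v²r = (1.27)² × 4400 = 7096.76 km³/s².
Semi-major axis of the transfer orbit: a_t = (4400 + 21000)/2 = 12700 km.
Circular speed at r₁: v₁ = √(μ/r₁) = √(7096.76/4400) = 1.2700000 km/s.
On the transfer ellipse at r₁, v² = μ(2/r − 1/a) gives v_p = √[μ(2/r₁ − 1/a_t)] = 1.6330952 km/s.
First burn Δv₁ = |v_p − v₁| = 0.3630952 km/s.
Circular speed at r₂: v₂ = √(μ/r₂) = 0.5813269 km/s.
Transfer-orbit speed at r₂: v_a = √[μ(2/r₂ − 1/a_t)] = 0.3421723 km/s.
Second burn Δv₂ = |v₂ − v_a| = 0.2391546 km/s.
Δv = Δv₁ + Δv₂ = 0.3630952 + 0.2391546 = 0.6022 km/s.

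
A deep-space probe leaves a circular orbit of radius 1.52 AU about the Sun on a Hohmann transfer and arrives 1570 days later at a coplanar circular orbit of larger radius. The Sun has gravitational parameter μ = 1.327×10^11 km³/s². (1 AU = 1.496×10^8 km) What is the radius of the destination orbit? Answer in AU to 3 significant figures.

r₂ = 6.87 AU

In km: r₁ = 1.52 × 1.496×10^8 = 2.27392×10^8 km.
Transfer time t = 1570 days = 1.35648×10^8 s, and t = π√(a_t³/μ).
So a_t = (μ t²/π²)^(1/3) = (1.327×10^11 × (1.35648×10^8)² / π²)^(1/3) = 6.2777×10^8 km.
Since a_t = (r₁ + r₂)/2, r₂ = 2a_t − r₁ = 2×6.2777×10^8 − 2.27392×10^8 = 1.028148×10^9 km.
In AU: r₂ = 1.028148×10^9 / 1.496×10^8 = 6.87 AU.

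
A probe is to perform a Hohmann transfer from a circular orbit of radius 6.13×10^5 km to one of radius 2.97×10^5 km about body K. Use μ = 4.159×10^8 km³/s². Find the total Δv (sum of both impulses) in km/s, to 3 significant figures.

Semi-major axis of the transfer orbit: a_t = (6.130×10^5 + 2.970×10^5)/2 = 4.550×10^5 km.
Circular speed at r₁: v₁ = √(μ/r₁) = √(4.159×10^8/6.130×10^5) = 26.047 km/s.
Transfer-orbit speed at r₁ (v² = μ(2/r − 1/a)): v_a = √[μ(2/r₁ − 1/a_t)] = 21.044 km/s.
First burn Δv₁ = |v_a − v₁| = 5.003 km/s.
Circular speed at r₂: v₂ = √(μ/r₂) = 37.421 km/s.
Transfer-orbit speed at r₂: v_p = √[μ(2/r₂ − 1/a_t)] = 43.435 km/s.
Second burn Δv₂ = |v₂ − v_p| = 6.014 km/s.
Δv = Δv₁ + Δv₂ = 5.003 + 6.014 = 11.02 km/s.

Δv = 11.0 km/s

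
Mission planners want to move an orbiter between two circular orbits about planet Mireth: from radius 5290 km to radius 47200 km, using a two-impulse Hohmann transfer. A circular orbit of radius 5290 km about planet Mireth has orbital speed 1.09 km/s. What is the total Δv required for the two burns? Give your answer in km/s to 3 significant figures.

Δv = 0.573 km/s

From the circular-orbit relation v² = μ/r at r = 5290 km: μ = v²r = (1.09)² × 5290 = 6285.05 km³/s².
Semi-major axis of the transfer orbit: a_t = (5290 + 47200)/2 = 26245 km.
Circular speed at r₁: v₁ = √(μ/r₁) = √(6285.05/5290) = 1.09000 km/s.
On the transfer ellipse at r₁, v² = μ(2/r − 1/a) gives v_p = √[μ(2/r₁ − 1/a_t)] = 1.46175 km/s.
First burn Δv₁ = |v_p − v₁| = 0.37175 km/s.
Circular speed at r₂: v₂ = √(μ/r₂) = 0.36491 km/s.
Transfer-orbit speed at r₂: v_a = √[μ(2/r₂ − 1/a_t)] = 0.16383 km/s.
Second burn Δv₂ = |v₂ − v_a| = 0.20108 km/s.
Total Δv = Δv₁ + Δv₂ = 0.5728 km/s.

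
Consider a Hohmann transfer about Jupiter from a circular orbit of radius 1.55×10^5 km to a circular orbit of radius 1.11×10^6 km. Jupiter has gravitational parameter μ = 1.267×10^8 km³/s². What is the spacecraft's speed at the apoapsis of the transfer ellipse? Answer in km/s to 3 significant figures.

The Hohmann ellipse has a_t = (r₁ + r₂)/2 = 6.325×10^5 km.
At apoapsis, r = 1.110×10^6 km.
From the vis-viva equation, v = √[μ(2/r − 1/a_t)] = 5.289 km/s.

v = 5.29 km/s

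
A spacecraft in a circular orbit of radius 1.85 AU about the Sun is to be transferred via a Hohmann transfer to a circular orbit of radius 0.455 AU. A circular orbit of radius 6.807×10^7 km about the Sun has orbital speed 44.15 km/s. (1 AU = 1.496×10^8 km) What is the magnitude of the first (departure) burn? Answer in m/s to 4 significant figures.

Δv₁ = 8138 m/s

From the circular-orbit relation v² = μ/r at r = 6.807×10^7 km: μ = v²r = (44.15)² × 6.807×10^7 = 1.32684×10^11 km³/s².
In km: r₁ = 1.85 × 1.496×10^8 = 2.7676×10^8 km; r₂ = 0.455 × 1.496×10^8 = 6.8068×10^7 km.
Semi-major axis of the transfer orbit: a_t = (2.7676×10^8 + 6.8068×10^7)/2 = 1.72414×10^8 km.
Circular speed at r = 2.7676×10^8 km: v_c = √(μ/r) = 21.896 km/s.
Vis-viva on the transfer ellipse at r = 2.7676×10^8 km gives v_t = √[μ(2/r − 1/a_t)] = 13.758 km/s.
Δv₁ = |v_t − v_c| = |13.758 − 21.896| = 8.138 km/s.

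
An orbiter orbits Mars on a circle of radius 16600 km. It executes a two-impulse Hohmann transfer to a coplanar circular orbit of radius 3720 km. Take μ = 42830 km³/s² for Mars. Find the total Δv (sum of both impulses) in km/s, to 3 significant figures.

Δv = 1.58 km/s

Semi-major axis of the transfer orbit: a_t = (16600 + 3720)/2 = 10160 km.
At r₁ the circular-orbit speed is v₁ = √(μ/r₁) = 1.60628 km/s.
Transfer-orbit speed at r₁ (vis-viva): v_a = √[μ(2/r₁ − 1/a_t)] = 0.971952 km/s.
First burn Δv₁ = |v_a − v₁| = 0.6343 km/s.
Circular speed at r₂: v₂ = √(μ/r₂) = 3.3931 km/s.
Transfer-orbit speed at r₂: v_p = √[μ(2/r₂ − 1/a_t)] = 4.3372 km/s.
Second burn Δv₂ = |v₂ − v_p| = 0.9441 km/s.
Δv = Δv₁ + Δv₂ = 0.6343 + 0.9441 = 1.578 km/s.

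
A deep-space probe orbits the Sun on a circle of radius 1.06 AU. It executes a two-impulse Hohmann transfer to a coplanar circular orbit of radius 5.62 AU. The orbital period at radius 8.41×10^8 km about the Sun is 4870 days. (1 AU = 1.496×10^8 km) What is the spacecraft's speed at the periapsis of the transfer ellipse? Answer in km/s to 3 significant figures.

v = 37.5 km/s

From Kepler's third law T² = 4π²r³/μ at r = 8.41×10^8 km, T = 4870 days = 4870 × 86400 s = 4.20768×10^8 s: μ = 4π²r³/T² = 1.32636×10^11 km³/s².
In km: r₁ = 1.06 × 1.496×10^8 = 1.58576×10^8 km; r₂ = 5.62 × 1.496×10^8 = 8.40752×10^8 km.
The Hohmann ellipse has a_t = (r₁ + r₂)/2 = 4.99664×10^8 km.
The periapsis of the transfer ellipse is at r = 1.58576×10^8 km.
From the vis-viva equation, v = √[μ(2/r − 1/a_t)] = 37.52 km/s.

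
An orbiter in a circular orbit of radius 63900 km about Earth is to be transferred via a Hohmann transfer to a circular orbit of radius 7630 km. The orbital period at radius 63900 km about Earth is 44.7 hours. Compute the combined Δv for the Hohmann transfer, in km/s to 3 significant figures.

From Kepler's third law T² = 4π²r³/μ at r = 63900 km, T = 44.7 hours = 44.7 × 3600 s = 1.6092×10^5 s: μ = 4π²r³/T² = 3.97779×10^5 km³/s².
The Hohmann ellipse has a_t = (r₁ + r₂)/2 = 35765 km.
Circular speed at r₁: v₁ = √(μ/r₁) = √(3.97779×10^5/63900) = 2.4950 km/s.
On the transfer ellipse at r₁, vis-viva gives v_a = √[μ(2/r₁ − 1/a_t)] = 1.1524 km/s.
First burn Δv₁ = |v_a − v₁| = 1.3426 km/s.
At r₂, v₂ = √(μ/r₂) = 7.2204 km/s.
Transfer-orbit speed at r₂: v_p = √[μ(2/r₂ − 1/a_t)] = 9.6512 km/s.
Second burn Δv₂ = |v₂ − v_p| = 2.4308 km/s.
Total Δv = Δv₁ + Δv₂ = 3.773 km/s.

Δv = 3.77 km/s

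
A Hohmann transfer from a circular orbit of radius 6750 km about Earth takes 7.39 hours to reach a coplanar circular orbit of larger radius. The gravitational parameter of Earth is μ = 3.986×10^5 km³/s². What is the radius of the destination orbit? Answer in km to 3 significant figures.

Transfer time t = 7.39 hours = 26604 s, and t = π√(a_t³/μ).
So a_t = (μ t²/π²)^(1/3) = (3.986×10^5 × (26604)² / π²)^(1/3) = 30576 km.
Since a_t = (r₁ + r₂)/2, r₂ = 2a_t − r₁ = 2×30576 − 6750 = 54402 km.

r₂ = 54400 km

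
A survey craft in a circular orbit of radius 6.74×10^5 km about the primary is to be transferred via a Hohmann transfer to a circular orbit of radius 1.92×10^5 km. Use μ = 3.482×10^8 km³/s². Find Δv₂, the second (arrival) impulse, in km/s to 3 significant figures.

Δv₂ = 10.5 km/s

Semi-major axis of the transfer orbit: a_t = (6.740×10^5 + 1.920×10^5)/2 = 4.330×10^5 km.
On the circular orbit at r = 1.920×10^5 km, v_c = √(μ/r) = 42.5857 km/s.
Transfer-orbit speed at the same r (vis-viva, a = a_t): v_t = √[μ(2/r − 1/a_t)] = 53.1312 km/s.
Δv₂ = |v_t − v_c| = |53.1312 − 42.5857| = 10.55 km/s.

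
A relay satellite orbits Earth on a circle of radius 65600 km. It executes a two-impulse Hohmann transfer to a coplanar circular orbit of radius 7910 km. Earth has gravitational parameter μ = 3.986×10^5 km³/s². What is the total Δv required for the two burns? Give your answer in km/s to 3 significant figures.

Δv = 3.71 km/s

Transfer-ellipse semi-major axis a_t = (r₁ + r₂)/2 = (65600 + 7910)/2 = 36755 km.
Circular speed at r₁: v₁ = √(μ/r₁) = √(3.986×10^5/65600) = 2.465 km/s.
On the transfer ellipse at r₁, v² = μ(2/r − 1/a) gives v_a = √[μ(2/r₁ − 1/a_t)] = 1.144 km/s.
First burn Δv₁ = |v_a − v₁| = 1.321 km/s.
Circular speed at r₂: v₂ = √(μ/r₂) = 7.099 km/s.
Transfer-orbit speed at r₂: v_p = √[μ(2/r₂ − 1/a_t)] = 9.484 km/s.
Second burn Δv₂ = |v₂ − v_p| = 2.385 km/s.
Δv = Δv₁ + Δv₂ = 1.321 + 2.385 = 3.706 km/s.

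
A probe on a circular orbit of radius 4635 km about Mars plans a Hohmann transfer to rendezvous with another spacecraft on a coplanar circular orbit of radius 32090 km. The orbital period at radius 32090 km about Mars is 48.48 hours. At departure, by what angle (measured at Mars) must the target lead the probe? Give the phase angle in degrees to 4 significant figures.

From Kepler's third law T² = 4π²r³/μ at r = 32090 km, T = 48.48 hours = 48.48 × 3600 s = 1.74528×10^5 s: μ = 4π²r³/T² = 42829.1 km³/s².
Semi-major axis of the transfer orbit: a_t = (4635 + 32090)/2 = 18362.5 km.
Transfer time t = π√(a_t³/μ) = 37772.72 s.
Target angular speed ω₂ = √(μ/r₂³) = 3.600102×10^-5 rad/s.
Angle swept by the target during transfer: ω₂·t = 1.35986 rad = 77.91°.
The probe traverses 180° on the transfer ellipse, so the target must lead by 180° − 77.91° = 102.1°.

φ = 102.1°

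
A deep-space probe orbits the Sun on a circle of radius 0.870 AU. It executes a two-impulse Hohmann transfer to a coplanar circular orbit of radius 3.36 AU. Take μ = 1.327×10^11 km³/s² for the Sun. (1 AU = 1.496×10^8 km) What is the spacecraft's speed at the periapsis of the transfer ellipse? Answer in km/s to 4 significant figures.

v = 40.25 km/s

In km: r₁ = 0.870 × 1.496×10^8 = 1.30152×10^8 km; r₂ = 3.36 × 1.496×10^8 = 5.02656×10^8 km.
Transfer-ellipse semi-major axis a_t = (r₁ + r₂)/2 = (1.30152×10^8 + 5.02656×10^8)/2 = 3.16404×10^8 km.
At periapsis, r = 1.30152×10^8 km.
From the vis-viva equation, v = √[μ(2/r − 1/a_t)] = 40.25 km/s.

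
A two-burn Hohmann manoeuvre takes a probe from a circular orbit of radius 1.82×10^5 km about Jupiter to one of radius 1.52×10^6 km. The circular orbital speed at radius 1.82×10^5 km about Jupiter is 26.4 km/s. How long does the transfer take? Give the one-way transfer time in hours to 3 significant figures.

t = 60.8 hours

From the circular-orbit relation v² = μ/r at r = 1.82×10^5 km: μ = v²r = (26.4)² × 1.82×10^5 = 1.26847×10^8 km³/s².
Transfer-ellipse semi-major axis a_t = (r₁ + r₂)/2 = (1.820×10^5 + 1.520×10^6)/2 = 8.510×10^5 km.
Half the transfer-orbit period gives t = π√(a_t³/μ) = 2.190×10^5 s.
Converting: 2.190×10^5 s ÷ 3600 s/hour = 60.8 hours.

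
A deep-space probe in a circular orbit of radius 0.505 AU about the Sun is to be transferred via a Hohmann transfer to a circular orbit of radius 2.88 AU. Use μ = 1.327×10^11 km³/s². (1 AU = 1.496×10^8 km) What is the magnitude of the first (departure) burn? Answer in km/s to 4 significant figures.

Δv₁ = 12.76 km/s

In km: r₁ = 0.505 × 1.496×10^8 = 7.5548×10^7 km; r₂ = 2.88 × 1.496×10^8 = 4.30848×10^8 km.
Semi-major axis of the transfer orbit: a_t = (7.5548×10^7 + 4.30848×10^8)/2 = 2.53198×10^8 km.
On the circular orbit at r = 7.5548×10^7 km, v_c = √(μ/r) = 41.91 km/s.
Transfer-orbit speed at the same r (vis-viva, a = a_t): v_t = √[μ(2/r − 1/a_t)] = 54.67 km/s.
Δv₁ = |v_t − v_c| = |54.67 − 41.91| = 12.76 km/s.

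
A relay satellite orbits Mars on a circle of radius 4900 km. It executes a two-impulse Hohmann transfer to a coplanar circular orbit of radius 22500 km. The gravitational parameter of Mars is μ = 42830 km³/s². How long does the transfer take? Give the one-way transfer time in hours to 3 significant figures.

t = 6.76 hours

The Hohmann ellipse has a_t = (r₁ + r₂)/2 = 13700 km.
Transfer time t = π√(a_t³/μ) = π√((13700)³ / 42830) = 24340 s.
Converting: 24340 s ÷ 3600 s/hour = 6.76 hours.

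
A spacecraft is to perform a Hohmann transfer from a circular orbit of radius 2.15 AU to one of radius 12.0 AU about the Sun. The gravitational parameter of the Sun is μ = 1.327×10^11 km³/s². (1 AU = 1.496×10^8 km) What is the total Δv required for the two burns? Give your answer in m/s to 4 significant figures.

Δv = 9999 m/s

In km: r₁ = 2.15 × 1.496×10^8 = 3.2164×10^8 km; r₂ = 12.0 × 1.496×10^8 = 1.7952×10^9 km.
Transfer-ellipse semi-major axis a_t = (r₁ + r₂)/2 = (3.2164×10^8 + 1.7952×10^9)/2 = 1.05842×10^9 km.
Circular speed at r₁: v₁ = √(μ/r₁) = √(1.327×10^11/3.2164×10^8) = 20.312 km/s.
On the transfer ellipse at r₁, v² = μ(2/r − 1/a) gives v_p = √[μ(2/r₁ − 1/a_t)] = 26.453 km/s.
First burn Δv₁ = |v_p − v₁| = 6.141 km/s.
Circular speed at r₂: v₂ = √(μ/r₂) = 8.598 km/s.
Transfer-orbit speed at r₂: v_a = √[μ(2/r₂ − 1/a_t)] = 4.740 km/s.
Second burn Δv₂ = |v₂ − v_a| = 3.858 km/s.
Δv = Δv₁ + Δv₂ = 6.141 + 3.858 = 9.999 km/s.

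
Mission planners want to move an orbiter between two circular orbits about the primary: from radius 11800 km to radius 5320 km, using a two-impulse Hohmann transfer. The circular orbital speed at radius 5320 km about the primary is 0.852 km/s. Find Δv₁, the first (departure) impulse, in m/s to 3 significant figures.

Δv₁ = 121 m/s

From the circular-orbit relation v² = μ/r at r = 5320 km: μ = v²r = (0.852)² × 5320 = 3861.81 km³/s².
Semi-major axis of the transfer orbit: a_t = (11800 + 5320)/2 = 8560 km.
On the circular orbit at r = 11800 km, v_c = √(μ/r) = 0.5721 km/s.
Transfer-orbit speed at the same r (vis-viva, a = a_t): v_t = √[μ(2/r − 1/a_t)] = 0.4510 km/s.
Δv₁ = |v_t − v_c| = |0.4510 − 0.5721| = 0.1211 km/s.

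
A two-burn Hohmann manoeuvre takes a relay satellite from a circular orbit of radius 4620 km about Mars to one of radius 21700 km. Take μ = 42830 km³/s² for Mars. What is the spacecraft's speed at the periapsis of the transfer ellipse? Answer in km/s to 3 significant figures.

Transfer-ellipse semi-major axis a_t = (r₁ + r₂)/2 = (4620 + 21700)/2 = 13160 km.
At periapsis, r = 4620 km.
From the vis-viva equation, v = √[μ(2/r − 1/a_t)] = 3.910 km/s.

v = 3.91 km/s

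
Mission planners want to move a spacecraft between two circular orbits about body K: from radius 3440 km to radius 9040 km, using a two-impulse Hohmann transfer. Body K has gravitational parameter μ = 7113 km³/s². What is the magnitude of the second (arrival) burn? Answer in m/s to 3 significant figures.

Transfer-ellipse semi-major axis a_t = (r₁ + r₂)/2 = (3440 + 9040)/2 = 6240 km.
On the circular orbit at r = 9040 km, v_c = √(μ/r) = 0.8870 km/s.
Vis-viva on the transfer ellipse at r = 9040 km gives v_t = √[μ(2/r − 1/a_t)] = 0.6586 km/s.
Δv₂ = |v_t − v_c| = |0.6586 − 0.8870| = 0.2284 km/s.

Δv₂ = 228 m/s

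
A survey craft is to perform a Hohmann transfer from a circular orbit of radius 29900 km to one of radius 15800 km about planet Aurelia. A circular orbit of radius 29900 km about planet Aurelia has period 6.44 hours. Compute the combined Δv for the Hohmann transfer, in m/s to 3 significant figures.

From Kepler's third law T² = 4π²r³/μ at r = 29900 km, T = 6.44 hours = 6.44 × 3600 s = 23184 s: μ = 4π²r³/T² = 1.96334×10^6 km³/s².
Transfer-ellipse semi-major axis a_t = (r₁ + r₂)/2 = (29900 + 15800)/2 = 22850 km.
At r₁ the circular-orbit speed is v₁ = √(μ/r₁) = 8.103 km/s.
Transfer-orbit speed at r₁ (v² = μ(2/r − 1/a)): v_a = √[μ(2/r₁ − 1/a_t)] = 6.738 km/s.
First burn Δv₁ = |v_a − v₁| = 1.365 km/s.
Circular speed at r₂: v₂ = √(μ/r₂) = 11.1473 km/s.
Transfer-orbit speed at r₂: v_p = √[μ(2/r₂ − 1/a_t)] = 12.7515 km/s.
Second burn Δv₂ = |v₂ − v_p| = 1.604 km/s.
Δv = Δv₁ + Δv₂ = 1.365 + 1.604 = 2.969 km/s.

Δv = 2970 m/s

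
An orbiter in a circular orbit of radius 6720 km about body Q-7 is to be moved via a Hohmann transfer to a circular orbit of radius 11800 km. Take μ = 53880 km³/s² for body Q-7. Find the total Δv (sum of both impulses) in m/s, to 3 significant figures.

Transfer-ellipse semi-major axis a_t = (r₁ + r₂)/2 = (6720 + 11800)/2 = 9260 km.
Circular speed at r₁: v₁ = √(μ/r₁) = √(53880/6720) = 2.831582 km/s.
Transfer-orbit speed at r₁ (vis-viva): v_p = √[μ(2/r₁ − 1/a_t)] = 3.196426 km/s.
First burn Δv₁ = |v_p − v₁| = 0.3648440 km/s.
Circular speed at r₂: v₂ = √(μ/r₂) = 2.1368439 km/s.
Transfer-orbit speed at r₂: v_a = √[μ(2/r₂ − 1/a_t)] = 1.8203376 km/s.
Second burn Δv₂ = |v₂ − v_a| = 0.3165063 km/s.
Δv = Δv₁ + Δv₂ = 0.3648440 + 0.3165063 = 0.6814 km/s.

Δv = 681 m/s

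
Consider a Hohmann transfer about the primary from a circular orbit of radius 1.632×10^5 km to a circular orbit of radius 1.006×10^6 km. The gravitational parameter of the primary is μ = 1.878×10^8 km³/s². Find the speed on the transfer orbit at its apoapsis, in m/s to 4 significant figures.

v = 7219 m/s

Semi-major axis of the transfer orbit: a_t = (1.632×10^5 + 1.006×10^6)/2 = 5.846×10^5 km.
At apoapsis, r = 1.006×10^6 km.
Applying v² = μ(2/r − 1/a_t): v = 7.219 km/s.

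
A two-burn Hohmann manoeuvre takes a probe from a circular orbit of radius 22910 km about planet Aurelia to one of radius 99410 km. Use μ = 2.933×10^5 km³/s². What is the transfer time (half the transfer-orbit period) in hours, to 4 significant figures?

The Hohmann ellipse has a_t = (r₁ + r₂)/2 = 61160 km.
Half the transfer-orbit period gives t = π√(a_t³/μ) = 87740 s.
Converting: 87740 s ÷ 3600 s/hour = 24.37 hours.

t = 24.37 hours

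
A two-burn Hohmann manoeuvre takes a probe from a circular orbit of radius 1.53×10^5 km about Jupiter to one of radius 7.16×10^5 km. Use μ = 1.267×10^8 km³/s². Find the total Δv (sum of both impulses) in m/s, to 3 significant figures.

Δv = 13600 m/s

The Hohmann ellipse has a_t = (r₁ + r₂)/2 = 4.345×10^5 km.
Circular speed at r₁: v₁ = √(μ/r₁) = √(1.267×10^8/1.530×10^5) = 28.777 km/s.
On the transfer ellipse at r₁, vis-viva equation gives v_p = √[μ(2/r₁ − 1/a_t)] = 36.941 km/s.
First burn Δv₁ = |v_p − v₁| = 8.164 km/s.
At r₂, v₂ = √(μ/r₂) = 13.3025 km/s.
Transfer-orbit speed at r₂: v_a = √[μ(2/r₂ − 1/a_t)] = 7.89374 km/s.
Second burn Δv₂ = |v₂ − v_a| = 5.409 km/s.
Δv = Δv₁ + Δv₂ = 8.164 + 5.409 = 13.57 km/s.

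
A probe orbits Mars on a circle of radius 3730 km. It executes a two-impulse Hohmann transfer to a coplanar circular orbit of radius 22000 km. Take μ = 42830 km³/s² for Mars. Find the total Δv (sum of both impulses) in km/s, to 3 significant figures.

Δv = 1.69 km/s

Transfer-ellipse semi-major axis a_t = (r₁ + r₂)/2 = (3730 + 22000)/2 = 12865 km.
Circular speed at r₁: v₁ = √(μ/r₁) = √(42830/3730) = 3.3886 km/s.
Transfer-orbit speed at r₁ (vis-viva equation): v_p = √[μ(2/r₁ − 1/a_t)] = 4.4312 km/s.
First burn Δv₁ = |v_p − v₁| = 1.043 km/s.
At r₂, v₂ = √(μ/r₂) = 1.3953 km/s.
Transfer-orbit speed at r₂: v_a = √[μ(2/r₂ − 1/a_t)] = 0.75130 km/s.
Second burn Δv₂ = |v₂ − v_a| = 0.6440 km/s.
Δv = Δv₁ + Δv₂ = 1.043 + 0.6440 = 1.687 km/s.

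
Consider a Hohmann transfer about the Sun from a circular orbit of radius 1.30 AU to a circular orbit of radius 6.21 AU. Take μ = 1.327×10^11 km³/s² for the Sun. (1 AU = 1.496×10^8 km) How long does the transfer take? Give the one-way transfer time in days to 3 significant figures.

t = 1330 days

In km: r₁ = 1.30 × 1.496×10^8 = 1.9448×10^8 km; r₂ = 6.21 × 1.496×10^8 = 9.29016×10^8 km.
Semi-major axis of the transfer orbit: a_t = (1.9448×10^8 + 9.29016×10^8)/2 = 5.61748×10^8 km.
By Kepler's third law the transfer-orbit period is T = 2π√(a_t³/μ), so t = T/2 = 1.148×10^8 s.
Converting: 1.148×10^8 s ÷ 86400 s/day = 1330 days.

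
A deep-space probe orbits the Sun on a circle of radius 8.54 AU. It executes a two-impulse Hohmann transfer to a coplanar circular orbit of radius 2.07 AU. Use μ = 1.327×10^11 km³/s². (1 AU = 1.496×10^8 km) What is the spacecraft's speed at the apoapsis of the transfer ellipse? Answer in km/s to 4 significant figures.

In km: r₁ = 8.54 × 1.496×10^8 = 1.277584×10^9 km; r₂ = 2.07 × 1.496×10^8 = 3.09672×10^8 km.
Semi-major axis of the transfer orbit: a_t = (1.277584×10^9 + 3.09672×10^8)/2 = 7.93628×10^8 km.
The apoapsis of the transfer ellipse is at r = 1.277584×10^9 km.
Applying v² = μ(2/r − 1/a_t): v = 6.366 km/s.

v = 6.366 km/s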